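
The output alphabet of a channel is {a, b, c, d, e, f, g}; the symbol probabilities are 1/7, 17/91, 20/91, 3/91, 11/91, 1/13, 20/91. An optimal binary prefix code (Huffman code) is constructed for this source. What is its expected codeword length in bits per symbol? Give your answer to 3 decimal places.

2.670 bits/symbol

Repeatedly combine the two least-probable nodes; the expected code length is the sum of the merged weights.
merge 3/91 + 1/13 → 10/91
merge 10/91 + 11/91 → 3/13
merge 1/7 + 17/91 → 30/91
merge 20/91 + 20/91 → 40/91
merge 3/13 + 30/91 → 51/91
merge 40/91 + 51/91 → 1
L = 10/91 + 3/13 + 30/91 + 40/91 + 51/91 + 1 = 243/91 ≈ 2.670 bits/symbol.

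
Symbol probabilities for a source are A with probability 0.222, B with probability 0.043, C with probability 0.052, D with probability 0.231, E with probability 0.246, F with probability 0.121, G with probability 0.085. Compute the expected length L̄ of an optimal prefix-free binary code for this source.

2.576 bits/symbol

Repeatedly combine the two least-probable nodes; the expected code length is the sum of the merged weights.
merge 43/1000 + 13/250 → 19/200
merge 17/200 + 19/200 → 9/50
merge 121/1000 + 9/50 → 301/1000
merge 111/500 + 231/1000 → 453/1000
merge 123/500 + 301/1000 → 547/1000
merge 453/1000 + 547/1000 → 1
L = 19/200 + 9/50 + 301/1000 + 453/1000 + 547/1000 + 1 = 322/125 = 2.576 bits/symbol.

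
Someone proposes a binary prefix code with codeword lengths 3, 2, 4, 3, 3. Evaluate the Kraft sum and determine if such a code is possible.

0.6875; yes

With common denominator 2^4 = 16: Σ 2^(−ℓᵢ) = 2/16 + 4/16 + 1/16 + 2/16 + 2/16 = 11/16 = 0.6875.
Kraft's inequality requires Σ ≤ 1; here Σ = 0.6875 ≤ 1, so such a prefix code exists.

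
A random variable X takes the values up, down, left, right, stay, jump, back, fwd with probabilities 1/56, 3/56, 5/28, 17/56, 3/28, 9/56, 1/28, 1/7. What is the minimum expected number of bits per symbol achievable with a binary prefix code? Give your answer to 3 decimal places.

2.679 bits/symbol

Repeatedly combine the two least-probable nodes; the expected code length is the sum of the merged weights.
merge 1/56 + 1/28 → 3/56
merge 3/56 + 3/56 → 3/28
merge 3/28 + 3/28 → 3/14
merge 1/7 + 9/56 → 17/56
merge 5/28 + 3/14 → 11/28
merge 17/56 + 17/56 → 17/28
merge 11/28 + 17/28 → 1
L = 3/56 + 3/28 + 3/14 + 17/56 + 11/28 + 17/28 + 1 = 75/28 ≈ 2.679 bits/symbol.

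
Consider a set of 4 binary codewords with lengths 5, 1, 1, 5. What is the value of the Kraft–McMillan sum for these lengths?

1.0625

With common denominator 2^5 = 32: Σ 2^(−ℓᵢ) = 1/32 + 16/32 + 16/32 + 1/32 = 34/32 = 1.0625.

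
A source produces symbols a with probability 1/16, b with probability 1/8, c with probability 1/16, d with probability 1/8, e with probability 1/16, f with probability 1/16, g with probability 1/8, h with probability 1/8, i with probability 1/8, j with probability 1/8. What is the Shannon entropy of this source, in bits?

Each probability is a power of 1/2, so log₂(1/p) is an integer.
H = Σ p·log₂(1/p) = 1/16·4 + 1/8·3 + 1/16·4 + 1/8·3 + 1/16·4 + 1/16·4 + 1/8·3 + 1/8·3 + 1/8·3 + 1/8·3 = 3.25 bits.

3.25 bits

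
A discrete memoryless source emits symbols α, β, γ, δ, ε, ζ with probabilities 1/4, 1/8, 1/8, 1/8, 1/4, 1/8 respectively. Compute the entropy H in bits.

Each probability is a power of 1/2, so log₂(1/p) is an integer.
H = Σ p·log₂(1/p) = 1/4·2 + 1/8·3 + 1/8·3 + 1/8·3 + 1/4·2 + 1/8·3 = 2.5 bits.

2.5 bits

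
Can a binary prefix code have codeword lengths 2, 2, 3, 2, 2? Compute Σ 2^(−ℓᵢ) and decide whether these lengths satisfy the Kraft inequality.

1.125; no

With common denominator 2^3 = 8: Σ 2^(−ℓᵢ) = 2/8 + 2/8 + 1/8 + 2/8 + 2/8 = 9/8 = 1.125.
Kraft's inequality requires Σ ≤ 1; here Σ = 1.125 > 1, so no such prefix code exists.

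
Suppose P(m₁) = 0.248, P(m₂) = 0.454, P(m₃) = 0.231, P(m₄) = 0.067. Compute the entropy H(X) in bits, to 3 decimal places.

1.766 bits

H = −Σ pᵢ log₂ pᵢ.
−0.248·log₂(0.248) = 0.4989
−0.454·log₂(0.454) = 0.5172
−0.231·log₂(0.231) = 0.4883
−0.067·log₂(0.067) = 0.2613
Sum ≈ 1.7657 → 1.766 bits.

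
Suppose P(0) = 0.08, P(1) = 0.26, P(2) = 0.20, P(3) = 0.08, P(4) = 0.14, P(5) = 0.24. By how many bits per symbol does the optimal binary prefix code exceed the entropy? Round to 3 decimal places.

Entropy H = −Σ p log₂ p ≈ 2.4439 bits.
Huffman merges: 2/25+2/25→4/25; 7/50+4/25→3/10; 1/5+6/25→11/25; 13/50+3/10→14/25; 11/25+14/25→1. L = 123/50 ≈ 2.4600.
L − H = 2.4600 − 2.4439 = 0.016 bits.

0.016 bits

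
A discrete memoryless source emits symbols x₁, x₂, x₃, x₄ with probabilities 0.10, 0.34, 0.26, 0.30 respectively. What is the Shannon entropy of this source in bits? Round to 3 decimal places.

H = −Σ pᵢ log₂ pᵢ.
−0.10·log₂(0.10) = 0.3322
−0.34·log₂(0.34) = 0.5292
−0.26·log₂(0.26) = 0.5053
−0.30·log₂(0.30) = 0.5211
Sum ≈ 1.8877 → 1.888 bits.

1.888 bits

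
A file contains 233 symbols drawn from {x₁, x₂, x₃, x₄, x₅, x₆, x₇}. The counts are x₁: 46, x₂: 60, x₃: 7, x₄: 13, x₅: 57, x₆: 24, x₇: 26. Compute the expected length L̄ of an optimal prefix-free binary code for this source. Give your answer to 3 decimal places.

2.575 bits/symbol

Probabilities are the counts divided by 233.
Repeatedly combine the two least-probable nodes; the expected code length is the sum of the merged weights.
merge 7/233 + 13/233 → 20/233
merge 20/233 + 24/233 → 44/233
merge 26/233 + 44/233 → 70/233
merge 46/233 + 57/233 → 103/233
merge 60/233 + 70/233 → 130/233
merge 103/233 + 130/233 → 1
L = 20/233 + 44/233 + 70/233 + 103/233 + 130/233 + 1 = 600/233 ≈ 2.575 bits/symbol.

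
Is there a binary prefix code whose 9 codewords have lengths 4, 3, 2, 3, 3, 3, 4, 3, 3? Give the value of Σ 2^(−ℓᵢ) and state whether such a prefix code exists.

1.125; no

With common denominator 2^4 = 16: Σ 2^(−ℓᵢ) = 1/16 + 2/16 + 4/16 + 2/16 + 2/16 + 2/16 + 1/16 + 2/16 + 2/16 = 18/16 = 1.125.
Kraft's inequality requires Σ ≤ 1; here Σ = 1.125 > 1, so no such prefix code exists.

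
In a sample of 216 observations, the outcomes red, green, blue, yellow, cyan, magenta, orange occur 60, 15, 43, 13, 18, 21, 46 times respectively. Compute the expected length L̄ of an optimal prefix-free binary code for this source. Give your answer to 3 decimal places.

Probabilities are the counts divided by 216.
Repeatedly combine the two least-probable nodes; the expected code length is the sum of the merged weights.
merge 13/216 + 5/72 → 7/54
merge 1/12 + 7/72 → 13/72
merge 7/54 + 13/72 → 67/216
merge 43/216 + 23/108 → 89/216
merge 5/18 + 67/216 → 127/216
merge 89/216 + 127/216 → 1
L = 7/54 + 13/72 + 67/216 + 89/216 + 127/216 + 1 = 283/108 ≈ 2.620 bits/symbol.

2.620 bits/symbol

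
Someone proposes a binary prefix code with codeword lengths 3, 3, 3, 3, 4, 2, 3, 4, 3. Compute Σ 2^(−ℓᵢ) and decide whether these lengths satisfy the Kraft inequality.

With common denominator 2^4 = 16: Σ 2^(−ℓᵢ) = 2/16 + 2/16 + 2/16 + 2/16 + 1/16 + 4/16 + 2/16 + 1/16 + 2/16 = 18/16 = 1.125.
Kraft's inequality requires Σ ≤ 1; here Σ = 1.125 > 1, so no such prefix code exists.

1.125; no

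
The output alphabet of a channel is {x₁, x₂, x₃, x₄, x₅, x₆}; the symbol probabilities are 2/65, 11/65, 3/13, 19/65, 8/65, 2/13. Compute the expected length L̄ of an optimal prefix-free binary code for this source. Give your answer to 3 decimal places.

2.462 bits/symbol

Repeatedly combine the two least-probable nodes; the expected code length is the sum of the merged weights.
merge 2/65 + 8/65 → 2/13
merge 2/13 + 2/13 → 4/13
merge 11/65 + 3/13 → 2/5
merge 19/65 + 4/13 → 3/5
merge 2/5 + 3/5 → 1
L = 2/13 + 4/13 + 2/5 + 3/5 + 1 = 32/13 ≈ 2.462 bits/symbol.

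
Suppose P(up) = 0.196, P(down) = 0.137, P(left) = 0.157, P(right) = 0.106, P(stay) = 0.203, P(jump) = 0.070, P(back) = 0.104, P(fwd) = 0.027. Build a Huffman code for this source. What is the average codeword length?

Repeatedly combine the two least-probable nodes; the expected code length is the sum of the merged weights.
merge 27/1000 + 7/100 → 97/1000
merge 97/1000 + 13/125 → 201/1000
merge 53/500 + 137/1000 → 243/1000
merge 157/1000 + 49/250 → 353/1000
merge 201/1000 + 203/1000 → 101/250
merge 243/1000 + 353/1000 → 149/250
merge 101/250 + 149/250 → 1
L = 97/1000 + 201/1000 + 243/1000 + 353/1000 + 101/250 + 149/250 + 1 = 1447/500 = 2.894 bits/symbol.

2.894 bits/symbol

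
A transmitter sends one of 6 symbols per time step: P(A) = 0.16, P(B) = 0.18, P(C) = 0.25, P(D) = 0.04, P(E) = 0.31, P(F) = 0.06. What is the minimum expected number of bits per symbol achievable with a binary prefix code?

2.36 bits/symbol

Repeatedly combine the two least-probable nodes; the expected code length is the sum of the merged weights.
merge 1/25 + 3/50 → 1/10
merge 1/10 + 4/25 → 13/50
merge 9/50 + 1/4 → 43/100
merge 13/50 + 31/100 → 57/100
merge 43/100 + 57/100 → 1
L = 1/10 + 13/50 + 43/100 + 57/100 + 1 = 59/25 = 2.36 bits/symbol.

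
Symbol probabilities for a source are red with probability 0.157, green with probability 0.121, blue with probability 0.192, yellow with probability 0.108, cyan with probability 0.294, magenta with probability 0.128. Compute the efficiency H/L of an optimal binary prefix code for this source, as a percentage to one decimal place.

Entropy H = −Σ p log₂ p ≈ 2.4908 bits.
Huffman merges: 27/250+121/1000→229/1000; 16/125+157/1000→57/200; 24/125+229/1000→421/1000; 57/200+147/500→579/1000; 421/1000+579/1000→1. L = 1257/500 ≈ 2.5140.
Efficiency = H/L = 2.4908/2.5140 = 99.1%.

99.1%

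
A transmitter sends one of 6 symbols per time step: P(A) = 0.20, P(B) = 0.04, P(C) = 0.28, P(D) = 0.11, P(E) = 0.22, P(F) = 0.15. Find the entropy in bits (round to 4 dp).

H = −Σ pᵢ log₂ pᵢ.
−0.20·log₂(0.20) = 0.4644
−0.04·log₂(0.04) = 0.1858
−0.28·log₂(0.28) = 0.5142
−0.11·log₂(0.11) = 0.3503
−0.22·log₂(0.22) = 0.4806
−0.15·log₂(0.15) = 0.4105
Sum ≈ 2.4058 → 2.4058 bits.

2.4058 bits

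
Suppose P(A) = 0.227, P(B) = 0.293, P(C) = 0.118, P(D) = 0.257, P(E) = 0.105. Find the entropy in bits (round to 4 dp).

2.2135 bits

H = −Σ pᵢ log₂ pᵢ.
−0.227·log₂(0.227) = 0.4856
−0.293·log₂(0.293) = 0.5189
−0.118·log₂(0.118) = 0.3638
−0.257·log₂(0.257) = 0.5038
−0.105·log₂(0.105) = 0.3414
Sum ≈ 2.2135 → 2.2135 bits.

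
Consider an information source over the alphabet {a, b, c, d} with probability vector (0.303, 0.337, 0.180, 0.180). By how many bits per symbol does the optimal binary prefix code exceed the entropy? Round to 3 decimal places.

Entropy H = −Σ p log₂ p ≈ 1.9414 bits.
Huffman merges: 9/50+9/50→9/25; 303/1000+337/1000→16/25; 9/25+16/25→1. L = 2 ≈ 2.0000.
L − H = 2.0000 − 1.9414 = 0.059 bits.

0.059 bits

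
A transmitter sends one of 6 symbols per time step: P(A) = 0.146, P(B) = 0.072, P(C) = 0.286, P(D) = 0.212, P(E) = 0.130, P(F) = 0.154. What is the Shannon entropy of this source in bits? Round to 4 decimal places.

H = −Σ pᵢ log₂ pᵢ.
−0.146·log₂(0.146) = 0.4053
−0.072·log₂(0.072) = 0.2733
−0.286·log₂(0.286) = 0.5165
−0.212·log₂(0.212) = 0.4744
−0.130·log₂(0.130) = 0.3826
−0.154·log₂(0.154) = 0.4156
Sum ≈ 2.4678 → 2.4678 bits.

2.4678 bits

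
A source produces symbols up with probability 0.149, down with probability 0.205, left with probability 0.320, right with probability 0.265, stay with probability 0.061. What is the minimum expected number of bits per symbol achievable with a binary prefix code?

Repeatedly combine the two least-probable nodes; the expected code length is the sum of the merged weights.
merge 61/1000 + 149/1000 → 21/100
merge 41/200 + 21/100 → 83/200
merge 53/200 + 8/25 → 117/200
merge 83/200 + 117/200 → 1
L = 21/100 + 83/200 + 117/200 + 1 = 221/100 = 2.21 bits/symbol.

2.21 bits/symbol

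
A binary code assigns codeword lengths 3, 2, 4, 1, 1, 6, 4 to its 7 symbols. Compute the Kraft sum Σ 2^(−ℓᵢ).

1.515625

With common denominator 2^6 = 64: Σ 2^(−ℓᵢ) = 8/64 + 16/64 + 4/64 + 32/64 + 32/64 + 1/64 + 4/64 = 97/64 = 1.515625.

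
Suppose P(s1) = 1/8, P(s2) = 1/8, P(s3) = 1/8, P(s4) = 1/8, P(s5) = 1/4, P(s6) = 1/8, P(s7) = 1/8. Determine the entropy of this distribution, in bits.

2.75 bits

Each probability is a power of 1/2, so log₂(1/p) is an integer.
H = Σ p·log₂(1/p) = 1/8·3 + 1/8·3 + 1/8·3 + 1/8·3 + 1/4·2 + 1/8·3 + 1/8·3 = 2.75 bits.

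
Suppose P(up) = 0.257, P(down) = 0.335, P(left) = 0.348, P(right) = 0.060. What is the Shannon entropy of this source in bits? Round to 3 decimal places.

H = −Σ pᵢ log₂ pᵢ.
−0.257·log₂(0.257) = 0.5038
−0.335·log₂(0.335) = 0.5286
−0.348·log₂(0.348) = 0.5299
−0.060·log₂(0.060) = 0.2435
Sum ≈ 1.8058 → 1.806 bits.

1.806 bits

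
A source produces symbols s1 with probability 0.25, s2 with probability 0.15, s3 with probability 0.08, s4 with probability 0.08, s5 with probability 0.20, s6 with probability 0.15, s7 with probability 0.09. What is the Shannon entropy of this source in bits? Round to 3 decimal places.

2.681 bits

H = −Σ pᵢ log₂ pᵢ.
−0.25·log₂(0.25) = 0.5000
−0.15·log₂(0.15) = 0.4105
−0.08·log₂(0.08) = 0.2915
−0.08·log₂(0.08) = 0.2915
−0.20·log₂(0.20) = 0.4644
−0.15·log₂(0.15) = 0.4105
−0.09·log₂(0.09) = 0.3127
Sum ≈ 2.6811 → 2.681 bits.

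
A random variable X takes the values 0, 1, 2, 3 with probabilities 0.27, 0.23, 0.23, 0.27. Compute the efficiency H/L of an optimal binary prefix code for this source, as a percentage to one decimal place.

99.8%

Entropy H = −Σ p log₂ p ≈ 1.9954 bits.
Huffman merges: 23/100+23/100→23/50; 27/100+27/100→27/50; 23/50+27/50→1. L = 2 ≈ 2.0000.
Efficiency = H/L = 1.9954/2.0000 = 99.8%.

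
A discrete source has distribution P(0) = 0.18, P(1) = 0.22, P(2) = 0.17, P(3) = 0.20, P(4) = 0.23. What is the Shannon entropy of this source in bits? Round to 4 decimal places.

H = −Σ pᵢ log₂ pᵢ.
−0.18·log₂(0.18) = 0.4453
−0.22·log₂(0.22) = 0.4806
−0.17·log₂(0.17) = 0.4346
−0.20·log₂(0.20) = 0.4644
−0.23·log₂(0.23) = 0.4877
Sum ≈ 2.3125 → 2.3125 bits.

2.3125 bits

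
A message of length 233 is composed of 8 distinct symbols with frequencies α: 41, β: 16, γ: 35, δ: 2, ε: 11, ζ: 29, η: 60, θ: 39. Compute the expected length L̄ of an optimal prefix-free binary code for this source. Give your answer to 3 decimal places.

2.747 bits/symbol

Probabilities are the counts divided by 233.
Repeatedly combine the two least-probable nodes; the expected code length is the sum of the merged weights.
merge 2/233 + 11/233 → 13/233
merge 13/233 + 16/233 → 29/233
merge 29/233 + 29/233 → 58/233
merge 35/233 + 39/233 → 74/233
merge 41/233 + 58/233 → 99/233
merge 60/233 + 74/233 → 134/233
merge 99/233 + 134/233 → 1
L = 13/233 + 29/233 + 58/233 + 74/233 + 99/233 + 134/233 + 1 = 640/233 ≈ 2.747 bits/symbol.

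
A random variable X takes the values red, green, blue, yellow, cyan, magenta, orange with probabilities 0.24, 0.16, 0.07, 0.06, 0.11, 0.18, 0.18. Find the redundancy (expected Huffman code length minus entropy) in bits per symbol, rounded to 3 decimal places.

0.040 bits

Entropy H = −Σ p log₂ p ≈ 2.6701 bits.
Huffman merges: 3/50+7/100→13/100; 11/100+13/100→6/25; 4/25+9/50→17/50; 9/50+6/25→21/50; 6/25+17/50→29/50; 21/50+29/50→1. L = 271/100 ≈ 2.7100.
L − H = 2.7100 − 2.6701 = 0.040 bits.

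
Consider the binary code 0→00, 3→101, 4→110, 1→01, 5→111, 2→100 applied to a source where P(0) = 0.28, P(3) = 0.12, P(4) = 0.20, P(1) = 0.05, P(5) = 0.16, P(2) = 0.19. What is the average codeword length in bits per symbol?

2.67 bits/symbol

L̄ = Σ pᵢ·ℓᵢ = 0.28·2 + 0.12·3 + 0.20·3 + 0.05·2 + 0.16·3 + 0.19·3 = 2.67 bits/symbol.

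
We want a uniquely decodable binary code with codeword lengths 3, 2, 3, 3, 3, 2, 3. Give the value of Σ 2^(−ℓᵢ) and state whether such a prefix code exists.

1.125; no

With common denominator 2^3 = 8: Σ 2^(−ℓᵢ) = 1/8 + 2/8 + 1/8 + 1/8 + 1/8 + 2/8 + 1/8 = 9/8 = 1.125.
Kraft's inequality requires Σ ≤ 1; here Σ = 1.125 > 1, so no such prefix code exists.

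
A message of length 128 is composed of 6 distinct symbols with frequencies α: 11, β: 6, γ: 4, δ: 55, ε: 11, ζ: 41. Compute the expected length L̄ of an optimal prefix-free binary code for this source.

2.0625 bits/symbol

Probabilities are the counts divided by 128.
Repeatedly combine the two least-probable nodes; the expected code length is the sum of the merged weights.
merge 1/32 + 3/64 → 5/64
merge 5/64 + 11/128 → 21/128
merge 11/128 + 21/128 → 1/4
merge 1/4 + 41/128 → 73/128
merge 55/128 + 73/128 → 1
L = 5/64 + 21/128 + 1/4 + 73/128 + 1 = 33/16 = 2.0625 bits/symbol.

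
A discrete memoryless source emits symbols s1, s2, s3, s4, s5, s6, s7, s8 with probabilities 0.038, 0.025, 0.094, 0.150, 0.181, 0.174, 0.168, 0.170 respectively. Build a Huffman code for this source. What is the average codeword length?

Repeatedly combine the two least-probable nodes; the expected code length is the sum of the merged weights.
merge 1/40 + 19/500 → 63/1000
merge 63/1000 + 47/500 → 157/1000
merge 3/20 + 157/1000 → 307/1000
merge 21/125 + 17/100 → 169/500
merge 87/500 + 181/1000 → 71/200
merge 307/1000 + 169/500 → 129/200
merge 71/200 + 129/200 → 1
L = 63/1000 + 157/1000 + 307/1000 + 169/500 + 71/200 + 129/200 + 1 = 573/200 = 2.865 bits/symbol.

2.865 bits/symbol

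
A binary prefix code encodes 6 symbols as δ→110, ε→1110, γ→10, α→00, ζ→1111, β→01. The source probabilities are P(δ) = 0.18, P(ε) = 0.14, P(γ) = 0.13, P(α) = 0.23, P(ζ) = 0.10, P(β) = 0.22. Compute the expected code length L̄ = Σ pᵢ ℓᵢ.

2.66 bits/symbol

L̄ = Σ pᵢ·ℓᵢ = 0.18·3 + 0.14·4 + 0.13·2 + 0.23·2 + 0.10·4 + 0.22·2 = 2.66 bits/symbol.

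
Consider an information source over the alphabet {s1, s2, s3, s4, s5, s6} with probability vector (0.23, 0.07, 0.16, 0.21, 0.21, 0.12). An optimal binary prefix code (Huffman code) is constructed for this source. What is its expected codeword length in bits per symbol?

Repeatedly combine the two least-probable nodes; the expected code length is the sum of the merged weights.
merge 7/100 + 3/25 → 19/100
merge 4/25 + 19/100 → 7/20
merge 21/100 + 21/100 → 21/50
merge 23/100 + 7/20 → 29/50
merge 21/50 + 29/50 → 1
L = 19/100 + 7/20 + 21/50 + 29/50 + 1 = 127/50 = 2.54 bits/symbol.

2.54 bits/symbol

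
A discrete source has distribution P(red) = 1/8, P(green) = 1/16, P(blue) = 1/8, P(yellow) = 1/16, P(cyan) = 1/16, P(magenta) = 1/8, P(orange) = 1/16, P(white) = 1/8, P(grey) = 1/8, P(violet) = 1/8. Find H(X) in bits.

3.25 bits

Each probability is a power of 1/2, so log₂(1/p) is an integer.
H = Σ p·log₂(1/p) = 1/8·3 + 1/16·4 + 1/8·3 + 1/16·4 + 1/16·4 + 1/8·3 + 1/16·4 + 1/8·3 + 1/8·3 + 1/8·3 = 3.25 bits.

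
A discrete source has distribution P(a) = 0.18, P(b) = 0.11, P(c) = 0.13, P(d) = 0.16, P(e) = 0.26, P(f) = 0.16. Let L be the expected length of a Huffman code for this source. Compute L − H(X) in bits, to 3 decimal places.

Entropy H = −Σ p log₂ p ≈ 2.5296 bits.
Huffman merges: 11/100+13/100→6/25; 4/25+4/25→8/25; 9/50+6/25→21/50; 13/50+8/25→29/50; 21/50+29/50→1. L = 64/25 ≈ 2.5600.
L − H = 2.5600 − 2.5296 = 0.030 bits.

0.030 bits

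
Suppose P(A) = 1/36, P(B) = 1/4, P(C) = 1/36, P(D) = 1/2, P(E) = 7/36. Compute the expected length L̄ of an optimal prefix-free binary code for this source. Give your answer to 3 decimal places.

Repeatedly combine the two least-probable nodes; the expected code length is the sum of the merged weights.
merge 1/36 + 1/36 → 1/18
merge 1/18 + 7/36 → 1/4
merge 1/4 + 1/4 → 1/2
merge 1/2 + 1/2 → 1
L = 1/18 + 1/4 + 1/2 + 1 = 65/36 ≈ 1.806 bits/symbol.

1.806 bits/symbol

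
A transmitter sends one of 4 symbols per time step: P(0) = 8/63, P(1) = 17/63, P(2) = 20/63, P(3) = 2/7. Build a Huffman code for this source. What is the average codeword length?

2 bits/symbol

Repeatedly combine the two least-probable nodes; the expected code length is the sum of the merged weights.
merge 8/63 + 17/63 → 25/63
merge 2/7 + 20/63 → 38/63
merge 25/63 + 38/63 → 1
L = 25/63 + 38/63 + 1 = 2 bits/symbol.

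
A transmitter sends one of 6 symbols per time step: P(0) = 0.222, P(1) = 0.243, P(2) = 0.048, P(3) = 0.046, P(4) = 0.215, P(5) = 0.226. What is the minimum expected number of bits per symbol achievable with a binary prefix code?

Repeatedly combine the two least-probable nodes; the expected code length is the sum of the merged weights.
merge 23/500 + 6/125 → 47/500
merge 47/500 + 43/200 → 309/1000
merge 111/500 + 113/500 → 56/125
merge 243/1000 + 309/1000 → 69/125
merge 56/125 + 69/125 → 1
L = 47/500 + 309/1000 + 56/125 + 69/125 + 1 = 2403/1000 = 2.403 bits/symbol.

2.403 bits/symbol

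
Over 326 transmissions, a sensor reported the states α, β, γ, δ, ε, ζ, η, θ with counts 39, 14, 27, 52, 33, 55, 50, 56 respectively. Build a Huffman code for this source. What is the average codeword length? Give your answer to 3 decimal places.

Probabilities are the counts divided by 326.
Repeatedly combine the two least-probable nodes; the expected code length is the sum of the merged weights.
merge 7/163 + 27/326 → 41/326
merge 33/326 + 39/326 → 36/163
merge 41/326 + 25/163 → 91/326
merge 26/163 + 55/326 → 107/326
merge 28/163 + 36/163 → 64/163
merge 91/326 + 107/326 → 99/163
merge 64/163 + 99/163 → 1
L = 41/326 + 36/163 + 91/326 + 107/326 + 64/163 + 99/163 + 1 = 963/326 ≈ 2.954 bits/symbol.

2.954 bits/symbol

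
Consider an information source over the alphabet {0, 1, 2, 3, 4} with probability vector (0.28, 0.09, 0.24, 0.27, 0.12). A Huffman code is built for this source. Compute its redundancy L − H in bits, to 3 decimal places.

Entropy H = −Σ p log₂ p ≈ 2.1981 bits.
Huffman merges: 9/100+3/25→21/100; 21/100+6/25→9/20; 27/100+7/25→11/20; 9/20+11/20→1. L = 221/100 ≈ 2.2100.
L − H = 2.2100 − 2.1981 = 0.012 bits.

0.012 bits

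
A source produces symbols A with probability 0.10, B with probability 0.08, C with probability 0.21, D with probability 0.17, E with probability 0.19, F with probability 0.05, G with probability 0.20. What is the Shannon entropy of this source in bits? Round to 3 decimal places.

H = −Σ pᵢ log₂ pᵢ.
−0.10·log₂(0.10) = 0.3322
−0.08·log₂(0.08) = 0.2915
−0.21·log₂(0.21) = 0.4728
−0.17·log₂(0.17) = 0.4346
−0.19·log₂(0.19) = 0.4552
−0.05·log₂(0.05) = 0.2161
−0.20·log₂(0.20) = 0.4644
Sum ≈ 2.6668 → 2.667 bits.

2.667 bits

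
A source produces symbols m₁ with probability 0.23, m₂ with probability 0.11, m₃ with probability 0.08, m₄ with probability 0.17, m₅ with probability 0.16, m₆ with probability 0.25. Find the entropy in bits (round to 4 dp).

H = −Σ pᵢ log₂ pᵢ.
−0.23·log₂(0.23) = 0.4877
−0.11·log₂(0.11) = 0.3503
−0.08·log₂(0.08) = 0.2915
−0.17·log₂(0.17) = 0.4346
−0.16·log₂(0.16) = 0.4230
−0.25·log₂(0.25) = 0.5000
Sum ≈ 2.4871 → 2.4871 bits.

2.4871 bits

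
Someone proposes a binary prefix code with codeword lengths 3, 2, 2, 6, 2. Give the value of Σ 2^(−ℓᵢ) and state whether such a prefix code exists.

0.890625; yes

With common denominator 2^6 = 64: Σ 2^(−ℓᵢ) = 8/64 + 16/64 + 16/64 + 1/64 + 16/64 = 57/64 = 0.890625.
Kraft's inequality requires Σ ≤ 1; here Σ = 0.890625 ≤ 1, so such a prefix code exists.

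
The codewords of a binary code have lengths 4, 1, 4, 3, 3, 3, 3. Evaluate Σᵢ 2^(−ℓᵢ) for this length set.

With common denominator 2^4 = 16: Σ 2^(−ℓᵢ) = 1/16 + 8/16 + 1/16 + 2/16 + 2/16 + 2/16 + 2/16 = 18/16 = 1.125.

1.125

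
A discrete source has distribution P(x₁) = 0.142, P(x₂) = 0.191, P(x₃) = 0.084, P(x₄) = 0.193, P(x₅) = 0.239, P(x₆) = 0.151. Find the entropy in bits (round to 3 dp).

H = −Σ pᵢ log₂ pᵢ.
−0.142·log₂(0.142) = 0.3999
−0.191·log₂(0.191) = 0.4562
−0.084·log₂(0.084) = 0.3002
−0.193·log₂(0.193) = 0.4581
−0.239·log₂(0.239) = 0.4935
−0.151·log₂(0.151) = 0.4118
Sum ≈ 2.5196 → 2.520 bits.

2.520 bits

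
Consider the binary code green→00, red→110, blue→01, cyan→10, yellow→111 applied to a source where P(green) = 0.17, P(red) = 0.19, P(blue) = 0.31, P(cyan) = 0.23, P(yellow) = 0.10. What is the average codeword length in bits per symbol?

2.29 bits/symbol

L̄ = Σ pᵢ·ℓᵢ = 0.17·2 + 0.19·3 + 0.31·2 + 0.23·2 + 0.10·3 = 2.29 bits/symbol.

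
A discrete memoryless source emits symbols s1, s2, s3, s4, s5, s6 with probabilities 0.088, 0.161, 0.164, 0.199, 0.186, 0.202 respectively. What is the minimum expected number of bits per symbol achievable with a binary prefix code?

Repeatedly combine the two least-probable nodes; the expected code length is the sum of the merged weights.
merge 11/125 + 161/1000 → 249/1000
merge 41/250 + 93/500 → 7/20
merge 199/1000 + 101/500 → 401/1000
merge 249/1000 + 7/20 → 599/1000
merge 401/1000 + 599/1000 → 1
L = 249/1000 + 7/20 + 401/1000 + 599/1000 + 1 = 2599/1000 = 2.599 bits/symbol.

2.599 bits/symbol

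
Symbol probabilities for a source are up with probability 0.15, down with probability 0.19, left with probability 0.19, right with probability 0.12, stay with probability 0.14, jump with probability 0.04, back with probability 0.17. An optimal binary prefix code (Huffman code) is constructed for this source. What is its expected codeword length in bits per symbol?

2.78 bits/symbol

Repeatedly combine the two least-probable nodes; the expected code length is the sum of the merged weights.
merge 1/25 + 3/25 → 4/25
merge 7/50 + 3/20 → 29/100
merge 4/25 + 17/100 → 33/100
merge 19/100 + 19/100 → 19/50
merge 29/100 + 33/100 → 31/50
merge 19/50 + 31/50 → 1
L = 4/25 + 29/100 + 33/100 + 19/50 + 31/50 + 1 = 139/50 = 2.78 bits/symbol.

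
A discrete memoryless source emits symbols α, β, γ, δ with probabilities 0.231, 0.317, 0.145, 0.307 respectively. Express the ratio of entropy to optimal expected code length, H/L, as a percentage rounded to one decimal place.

Entropy H = −Σ p log₂ p ≈ 1.9407 bits.
Huffman merges: 29/200+231/1000→47/125; 307/1000+317/1000→78/125; 47/125+78/125→1. L = 2 ≈ 2.0000.
Efficiency = H/L = 1.9407/2.0000 = 97.0%.

97.0%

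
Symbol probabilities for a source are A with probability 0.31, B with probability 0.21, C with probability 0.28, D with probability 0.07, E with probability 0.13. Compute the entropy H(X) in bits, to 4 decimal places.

H = −Σ pᵢ log₂ pᵢ.
−0.31·log₂(0.31) = 0.5238
−0.21·log₂(0.21) = 0.4728
−0.28·log₂(0.28) = 0.5142
−0.07·log₂(0.07) = 0.2686
−0.13·log₂(0.13) = 0.3826
Sum ≈ 2.1620 → 2.1620 bits.

2.1620 bits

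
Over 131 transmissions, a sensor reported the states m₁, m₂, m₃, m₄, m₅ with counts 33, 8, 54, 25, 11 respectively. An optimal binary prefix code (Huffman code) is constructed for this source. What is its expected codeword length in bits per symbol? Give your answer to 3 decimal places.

Probabilities are the counts divided by 131.
Repeatedly combine the two least-probable nodes; the expected code length is the sum of the merged weights.
merge 8/131 + 11/131 → 19/131
merge 19/131 + 25/131 → 44/131
merge 33/131 + 44/131 → 77/131
merge 54/131 + 77/131 → 1
L = 19/131 + 44/131 + 77/131 + 1 = 271/131 ≈ 2.069 bits/symbol.

2.069 bits/symbol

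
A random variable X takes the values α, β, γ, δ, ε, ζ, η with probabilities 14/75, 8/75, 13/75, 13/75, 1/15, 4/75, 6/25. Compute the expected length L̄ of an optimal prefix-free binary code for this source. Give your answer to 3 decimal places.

2.693 bits/symbol

Repeatedly combine the two least-probable nodes; the expected code length is the sum of the merged weights.
merge 4/75 + 1/15 → 3/25
merge 8/75 + 3/25 → 17/75
merge 13/75 + 13/75 → 26/75
merge 14/75 + 17/75 → 31/75
merge 6/25 + 26/75 → 44/75
merge 31/75 + 44/75 → 1
L = 3/25 + 17/75 + 26/75 + 31/75 + 44/75 + 1 = 202/75 ≈ 2.693 bits/symbol.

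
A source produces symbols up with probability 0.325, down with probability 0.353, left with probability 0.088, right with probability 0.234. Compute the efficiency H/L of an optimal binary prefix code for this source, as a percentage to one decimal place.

Entropy H = −Σ p log₂ p ≈ 1.8562 bits.
Huffman merges: 11/125+117/500→161/500; 161/500+13/40→647/1000; 353/1000+647/1000→1. L = 1969/1000 ≈ 1.9690.
Efficiency = H/L = 1.8562/1.9690 = 94.3%.

94.3%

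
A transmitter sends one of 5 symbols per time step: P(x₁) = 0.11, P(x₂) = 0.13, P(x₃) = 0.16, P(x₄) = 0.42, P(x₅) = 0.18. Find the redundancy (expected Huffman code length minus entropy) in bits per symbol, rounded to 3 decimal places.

Entropy H = −Σ p log₂ p ≈ 2.1269 bits.
Huffman merges: 11/100+13/100→6/25; 4/25+9/50→17/50; 6/25+17/50→29/50; 21/50+29/50→1. L = 54/25 ≈ 2.1600.
L − H = 2.1600 − 2.1269 = 0.033 bits.

0.033 bits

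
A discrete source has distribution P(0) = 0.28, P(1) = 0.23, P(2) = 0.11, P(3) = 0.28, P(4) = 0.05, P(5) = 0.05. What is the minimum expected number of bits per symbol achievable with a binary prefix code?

2.31 bits/symbol

Repeatedly combine the two least-probable nodes; the expected code length is the sum of the merged weights.
merge 1/20 + 1/20 → 1/10
merge 1/10 + 11/100 → 21/100
merge 21/100 + 23/100 → 11/25
merge 7/25 + 7/25 → 14/25
merge 11/25 + 14/25 → 1
L = 1/10 + 21/100 + 11/25 + 14/25 + 1 = 231/100 = 2.31 bits/symbol.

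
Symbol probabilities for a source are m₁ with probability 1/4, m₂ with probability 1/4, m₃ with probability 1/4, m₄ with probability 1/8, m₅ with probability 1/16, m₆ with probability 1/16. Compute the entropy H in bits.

2.375 bits

Each probability is a power of 1/2, so log₂(1/p) is an integer.
H = Σ p·log₂(1/p) = 1/4·2 + 1/4·2 + 1/4·2 + 1/8·3 + 1/16·4 + 1/16·4 = 2.375 bits.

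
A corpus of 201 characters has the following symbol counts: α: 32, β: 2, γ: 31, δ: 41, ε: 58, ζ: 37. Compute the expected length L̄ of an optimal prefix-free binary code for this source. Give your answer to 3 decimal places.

2.488 bits/symbol

Probabilities are the counts divided by 201.
Repeatedly combine the two least-probable nodes; the expected code length is the sum of the merged weights.
merge 2/201 + 31/201 → 11/67
merge 32/201 + 11/67 → 65/201
merge 37/201 + 41/201 → 26/67
merge 58/201 + 65/201 → 41/67
merge 26/67 + 41/67 → 1
L = 11/67 + 65/201 + 26/67 + 41/67 + 1 = 500/201 ≈ 2.488 bits/symbol.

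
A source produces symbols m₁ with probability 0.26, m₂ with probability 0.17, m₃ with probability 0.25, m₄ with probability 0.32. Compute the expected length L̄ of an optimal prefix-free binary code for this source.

2 bits/symbol

Repeatedly combine the two least-probable nodes; the expected code length is the sum of the merged weights.
merge 17/100 + 1/4 → 21/50
merge 13/50 + 8/25 → 29/50
merge 21/50 + 29/50 → 1
L = 21/50 + 29/50 + 1 = 2 bits/symbol.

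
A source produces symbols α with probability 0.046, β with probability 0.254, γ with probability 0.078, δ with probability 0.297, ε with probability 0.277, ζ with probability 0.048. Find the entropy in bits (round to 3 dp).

H = −Σ pᵢ log₂ pᵢ.
−0.046·log₂(0.046) = 0.2043
−0.254·log₂(0.254) = 0.5022
−0.078·log₂(0.078) = 0.2871
−0.297·log₂(0.297) = 0.5202
−0.277·log₂(0.277) = 0.5130
−0.048·log₂(0.048) = 0.2103
Sum ≈ 2.2371 → 2.237 bits.

2.237 bits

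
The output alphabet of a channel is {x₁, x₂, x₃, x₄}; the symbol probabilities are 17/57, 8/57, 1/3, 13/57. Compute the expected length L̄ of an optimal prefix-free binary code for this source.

2 bits/symbol

Repeatedly combine the two least-probable nodes; the expected code length is the sum of the merged weights.
merge 8/57 + 13/57 → 7/19
merge 17/57 + 1/3 → 12/19
merge 7/19 + 12/19 → 1
L = 7/19 + 12/19 + 1 = 2 bits/symbol.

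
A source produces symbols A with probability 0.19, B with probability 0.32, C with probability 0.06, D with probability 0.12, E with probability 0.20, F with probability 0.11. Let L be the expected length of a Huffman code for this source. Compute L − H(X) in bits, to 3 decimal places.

0.053 bits

Entropy H = −Σ p log₂ p ≈ 2.4065 bits.
Huffman merges: 3/50+11/100→17/100; 3/25+17/100→29/100; 19/100+1/5→39/100; 29/100+8/25→61/100; 39/100+61/100→1. L = 123/50 ≈ 2.4600.
L − H = 2.4600 − 2.4065 = 0.053 bits.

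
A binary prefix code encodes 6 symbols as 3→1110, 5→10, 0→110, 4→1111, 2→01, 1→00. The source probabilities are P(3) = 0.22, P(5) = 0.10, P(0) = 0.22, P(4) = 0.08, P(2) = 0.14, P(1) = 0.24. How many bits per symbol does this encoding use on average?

L̄ = Σ pᵢ·ℓᵢ = 0.22·4 + 0.10·2 + 0.22·3 + 0.08·4 + 0.14·2 + 0.24·2 = 2.82 bits/symbol.

2.82 bits/symbol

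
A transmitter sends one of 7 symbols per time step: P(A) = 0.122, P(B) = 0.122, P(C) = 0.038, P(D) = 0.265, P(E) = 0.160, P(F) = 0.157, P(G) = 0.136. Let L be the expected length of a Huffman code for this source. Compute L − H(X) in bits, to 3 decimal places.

0.074 bits

Entropy H = −Σ p log₂ p ≈ 2.6614 bits.
Huffman merges: 19/500+61/500→4/25; 61/500+17/125→129/500; 157/1000+4/25→317/1000; 4/25+129/500→209/500; 53/200+317/1000→291/500; 209/500+291/500→1. L = 547/200 ≈ 2.7350.
L − H = 2.7350 − 2.6614 = 0.074 bits.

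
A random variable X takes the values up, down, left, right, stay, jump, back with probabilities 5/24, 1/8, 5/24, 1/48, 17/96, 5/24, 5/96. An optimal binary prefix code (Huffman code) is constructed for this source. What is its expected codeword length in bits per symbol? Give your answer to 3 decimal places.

2.646 bits/symbol

Repeatedly combine the two least-probable nodes; the expected code length is the sum of the merged weights.
merge 1/48 + 5/96 → 7/96
merge 7/96 + 1/8 → 19/96
merge 17/96 + 19/96 → 3/8
merge 5/24 + 5/24 → 5/12
merge 5/24 + 3/8 → 7/12
merge 5/12 + 7/12 → 1
L = 7/96 + 19/96 + 3/8 + 5/12 + 7/12 + 1 = 127/48 ≈ 2.646 bits/symbol.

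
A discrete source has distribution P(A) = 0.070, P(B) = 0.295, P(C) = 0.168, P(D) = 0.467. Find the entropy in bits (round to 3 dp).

H = −Σ pᵢ log₂ pᵢ.
−0.070·log₂(0.070) = 0.2686
−0.295·log₂(0.295) = 0.5196
−0.168·log₂(0.168) = 0.4323
−0.467·log₂(0.467) = 0.5130
Sum ≈ 1.7335 → 1.733 bits.

1.733 bits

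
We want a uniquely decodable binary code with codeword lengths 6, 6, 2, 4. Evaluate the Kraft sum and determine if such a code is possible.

With common denominator 2^6 = 64: Σ 2^(−ℓᵢ) = 1/64 + 1/64 + 16/64 + 4/64 = 22/64 = 0.34375.
Kraft's inequality requires Σ ≤ 1; here Σ = 0.34375 ≤ 1, so such a prefix code exists.

0.34375; yes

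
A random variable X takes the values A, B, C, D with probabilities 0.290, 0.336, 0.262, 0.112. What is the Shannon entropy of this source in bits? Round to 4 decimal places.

H = −Σ pᵢ log₂ pᵢ.
−0.290·log₂(0.290) = 0.5179
−0.336·log₂(0.336) = 0.5287
−0.262·log₂(0.262) = 0.5063
−0.112·log₂(0.112) = 0.3537
Sum ≈ 1.9066 → 1.9066 bits.

1.9066 bits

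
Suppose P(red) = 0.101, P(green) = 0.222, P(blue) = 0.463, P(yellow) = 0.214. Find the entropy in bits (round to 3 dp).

H = −Σ pᵢ log₂ pᵢ.
−0.101·log₂(0.101) = 0.3341
−0.222·log₂(0.222) = 0.4820
−0.463·log₂(0.463) = 0.5144
−0.214·log₂(0.214) = 0.4760
Sum ≈ 1.8065 → 1.806 bits.

1.806 bits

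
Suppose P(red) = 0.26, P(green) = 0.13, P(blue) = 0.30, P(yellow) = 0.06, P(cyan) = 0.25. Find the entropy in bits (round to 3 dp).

H = −Σ pᵢ log₂ pᵢ.
−0.26·log₂(0.26) = 0.5053
−0.13·log₂(0.13) = 0.3826
−0.30·log₂(0.30) = 0.5211
−0.06·log₂(0.06) = 0.2435
−0.25·log₂(0.25) = 0.5000
Sum ≈ 2.1526 → 2.153 bits.

2.153 bits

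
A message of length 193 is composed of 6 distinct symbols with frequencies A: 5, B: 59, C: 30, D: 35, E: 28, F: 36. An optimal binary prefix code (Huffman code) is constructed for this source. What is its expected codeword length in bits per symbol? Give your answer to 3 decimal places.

Probabilities are the counts divided by 193.
Repeatedly combine the two least-probable nodes; the expected code length is the sum of the merged weights.
merge 5/193 + 28/193 → 33/193
merge 30/193 + 33/193 → 63/193
merge 35/193 + 36/193 → 71/193
merge 59/193 + 63/193 → 122/193
merge 71/193 + 122/193 → 1
L = 33/193 + 63/193 + 71/193 + 122/193 + 1 = 482/193 ≈ 2.497 bits/symbol.

2.497 bits/symbol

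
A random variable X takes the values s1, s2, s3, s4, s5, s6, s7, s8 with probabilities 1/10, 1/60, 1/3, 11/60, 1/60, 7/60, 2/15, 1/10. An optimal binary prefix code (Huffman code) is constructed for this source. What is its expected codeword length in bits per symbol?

2.65 bits/symbol

Repeatedly combine the two least-probable nodes; the expected code length is the sum of the merged weights.
merge 1/60 + 1/60 → 1/30
merge 1/30 + 1/10 → 2/15
merge 1/10 + 7/60 → 13/60
merge 2/15 + 2/15 → 4/15
merge 11/60 + 13/60 → 2/5
merge 4/15 + 1/3 → 3/5
merge 2/5 + 3/5 → 1
L = 1/30 + 2/15 + 13/60 + 4/15 + 2/5 + 3/5 + 1 = 53/20 = 2.65 bits/symbol.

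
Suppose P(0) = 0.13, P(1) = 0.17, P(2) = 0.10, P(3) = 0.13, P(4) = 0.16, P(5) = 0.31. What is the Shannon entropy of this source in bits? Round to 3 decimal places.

H = −Σ pᵢ log₂ pᵢ.
−0.13·log₂(0.13) = 0.3826
−0.17·log₂(0.17) = 0.4346
−0.10·log₂(0.10) = 0.3322
−0.13·log₂(0.13) = 0.3826
−0.16·log₂(0.16) = 0.4230
−0.31·log₂(0.31) = 0.5238
Sum ≈ 2.4789 → 2.479 bits.

2.479 bits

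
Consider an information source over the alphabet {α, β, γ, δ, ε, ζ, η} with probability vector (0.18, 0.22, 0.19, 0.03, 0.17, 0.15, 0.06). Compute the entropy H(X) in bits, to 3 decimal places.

H = −Σ pᵢ log₂ pᵢ.
−0.18·log₂(0.18) = 0.4453
−0.22·log₂(0.22) = 0.4806
−0.19·log₂(0.19) = 0.4552
−0.03·log₂(0.03) = 0.1518
−0.17·log₂(0.17) = 0.4346
−0.15·log₂(0.15) = 0.4105
−0.06·log₂(0.06) = 0.2435
Sum ≈ 2.6215 → 2.622 bits.

2.622 bits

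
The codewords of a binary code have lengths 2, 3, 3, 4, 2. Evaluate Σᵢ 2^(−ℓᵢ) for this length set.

With common denominator 2^4 = 16: Σ 2^(−ℓᵢ) = 4/16 + 2/16 + 2/16 + 1/16 + 4/16 = 13/16 = 0.8125.

0.8125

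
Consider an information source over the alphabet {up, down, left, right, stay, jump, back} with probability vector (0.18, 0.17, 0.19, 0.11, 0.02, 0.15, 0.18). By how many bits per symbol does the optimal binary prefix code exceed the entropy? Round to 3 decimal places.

0.106 bits

Entropy H = −Σ p log₂ p ≈ 2.6541 bits.
Huffman merges: 1/50+11/100→13/100; 13/100+3/20→7/25; 17/100+9/50→7/20; 9/50+19/100→37/100; 7/25+7/20→63/100; 37/100+63/100→1. L = 69/25 ≈ 2.7600.
L − H = 2.7600 − 2.6541 = 0.106 bits.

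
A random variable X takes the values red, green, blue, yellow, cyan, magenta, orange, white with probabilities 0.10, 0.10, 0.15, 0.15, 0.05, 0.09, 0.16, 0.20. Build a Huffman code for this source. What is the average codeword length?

2.94 bits/symbol

Repeatedly combine the two least-probable nodes; the expected code length is the sum of the merged weights.
merge 1/20 + 9/100 → 7/50
merge 1/10 + 1/10 → 1/5
merge 7/50 + 3/20 → 29/100
merge 3/20 + 4/25 → 31/100
merge 1/5 + 1/5 → 2/5
merge 29/100 + 31/100 → 3/5
merge 2/5 + 3/5 → 1
L = 7/50 + 1/5 + 29/100 + 31/100 + 2/5 + 3/5 + 1 = 147/50 = 2.94 bits/symbol.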